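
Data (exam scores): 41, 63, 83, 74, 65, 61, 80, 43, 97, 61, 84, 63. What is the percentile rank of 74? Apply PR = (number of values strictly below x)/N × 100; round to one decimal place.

N = 12.
Strictly below 74: 7. Equal to 74: 1.
PR = 7/12 × 100 = 58.3

58.3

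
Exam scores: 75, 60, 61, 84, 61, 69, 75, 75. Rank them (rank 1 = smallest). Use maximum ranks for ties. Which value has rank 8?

Sorted (ascending): 60, 61, 61, 69, 75, 75, 75, 84
The 2 values of 61 occupy positions 2–3 → each gets rank 3.
The 3 values of 75 occupy positions 5–7 → each gets rank 7.
Rank 8 → value 84.

84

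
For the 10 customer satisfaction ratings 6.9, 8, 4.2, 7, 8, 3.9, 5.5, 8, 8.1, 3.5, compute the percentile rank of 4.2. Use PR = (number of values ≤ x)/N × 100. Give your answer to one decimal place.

30.0

N = 10.
Strictly below 4.2: 2. Equal to 4.2: 1.
PR = 3/10 × 100 = 30.0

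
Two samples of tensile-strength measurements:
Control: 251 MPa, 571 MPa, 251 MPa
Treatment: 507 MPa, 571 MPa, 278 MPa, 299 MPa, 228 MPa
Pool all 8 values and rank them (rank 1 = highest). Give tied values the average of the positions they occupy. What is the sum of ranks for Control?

Sorted (descending): 571, 571, 507, 299, 278, 251, 251, 228
The 2 values of 571 occupy positions 1–2 → average rank (1+2)/2 = 1.5.
The 2 values of 251 occupy positions 6–7 → average rank (6+7)/2 = 6.5.
Control values → pooled ranks: 251→6.5, 571→1.5, 251→6.5
Rank sum = 6.5 + 1.5 + 6.5 = 14.5

14.5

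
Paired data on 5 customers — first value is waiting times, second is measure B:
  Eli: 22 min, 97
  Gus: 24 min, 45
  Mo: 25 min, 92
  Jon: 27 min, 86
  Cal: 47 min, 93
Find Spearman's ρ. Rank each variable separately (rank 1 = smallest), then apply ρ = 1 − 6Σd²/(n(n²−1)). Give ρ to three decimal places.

Ranks of variable 1: 1, 2, 3, 4, 5
Ranks of variable 2: 5, 1, 3, 2, 4
d = r₁ − r₂: -4, 1, 0, 2, 1
d²: 16, 1, 0, 4, 1; Σd² = 22
ρ = 1 − 6·22/(5·24) = 1 − 132/120 = -0.100

-0.100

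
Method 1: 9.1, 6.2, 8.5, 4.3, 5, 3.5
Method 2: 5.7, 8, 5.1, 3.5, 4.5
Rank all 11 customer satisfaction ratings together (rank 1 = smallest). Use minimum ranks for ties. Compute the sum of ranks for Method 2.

Sorted (ascending): 3.5, 3.5, 4.3, 4.5, 5, 5.1, 5.7, 6.2, 8, 8.5, 9.1
The 2 values of 3.5 occupy positions 1–2 → each gets rank 1.
Method 2 values → pooled ranks: 5.7→7, 8→9, 5.1→6, 3.5→1, 4.5→4
Rank sum = 7 + 9 + 6 + 1 + 4 = 27

27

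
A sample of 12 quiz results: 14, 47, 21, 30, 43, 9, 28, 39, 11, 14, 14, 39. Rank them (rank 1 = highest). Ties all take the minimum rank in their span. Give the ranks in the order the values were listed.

Sorted (descending): 47, 43, 39, 39, 30, 28, 21, 14, 14, 14, 11, 9
The 2 values of 39 occupy positions 3–4 → each gets rank 3.
The 3 values of 14 occupy positions 8–10 → each gets rank 8.

8, 1, 7, 5, 2, 12, 6, 3, 11, 8, 8, 3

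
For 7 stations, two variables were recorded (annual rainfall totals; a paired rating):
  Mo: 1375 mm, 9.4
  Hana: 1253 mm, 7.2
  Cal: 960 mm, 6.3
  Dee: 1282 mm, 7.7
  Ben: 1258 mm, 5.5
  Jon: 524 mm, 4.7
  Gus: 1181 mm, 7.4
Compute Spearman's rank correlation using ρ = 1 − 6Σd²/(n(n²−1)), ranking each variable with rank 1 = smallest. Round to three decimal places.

Ranks of variable 1: 7, 4, 2, 6, 5, 1, 3
Ranks of variable 2: 7, 4, 3, 6, 2, 1, 5
d = r₁ − r₂: 0, 0, -1, 0, 3, 0, -2
d²: 0, 0, 1, 0, 9, 0, 4; Σd² = 14
ρ = 1 − 6·14/(7·48) = 1 − 84/336 = 0.750

0.750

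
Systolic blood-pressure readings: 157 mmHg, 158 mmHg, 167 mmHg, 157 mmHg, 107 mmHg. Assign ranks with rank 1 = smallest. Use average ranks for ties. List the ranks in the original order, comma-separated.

2.5, 4, 5, 2.5, 1

Sorted (ascending): 107, 157, 157, 158, 167
The 2 values of 157 occupy positions 2–3 → average rank (2+3)/2 = 2.5.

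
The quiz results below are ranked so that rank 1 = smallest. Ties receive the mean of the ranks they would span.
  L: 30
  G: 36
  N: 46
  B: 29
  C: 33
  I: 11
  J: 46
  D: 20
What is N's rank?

Sorted (ascending): 11, 20, 29, 30, 33, 36, 46, 46
The 2 values of 46 occupy positions 7–8 → average rank (7+8)/2 = 7.5.
N has value 46 → rank 7.5.

7.5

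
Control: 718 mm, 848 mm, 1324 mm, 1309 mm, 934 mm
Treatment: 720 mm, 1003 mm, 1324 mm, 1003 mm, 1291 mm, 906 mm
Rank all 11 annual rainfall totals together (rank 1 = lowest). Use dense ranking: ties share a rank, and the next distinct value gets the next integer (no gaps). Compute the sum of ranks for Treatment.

34

Sorted (ascending): 718, 720, 848, 906, 934, 1003, 1003, 1291, 1309, 1324, 1324
The 2 values of 1003 share dense rank 6.
The 2 values of 1324 share dense rank 9.
Remaining distinct values take the next consecutive integers.
Treatment values → pooled ranks: 720→2, 1003→6, 1324→9, 1003→6, 1291→7, 906→4
Rank sum = 2 + 6 + 9 + 6 + 7 + 4 = 34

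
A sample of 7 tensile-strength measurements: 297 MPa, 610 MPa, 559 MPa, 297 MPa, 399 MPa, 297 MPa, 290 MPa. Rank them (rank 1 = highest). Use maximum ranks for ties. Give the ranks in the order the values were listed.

Sorted (descending): 610, 559, 399, 297, 297, 297, 290
The 3 values of 297 occupy positions 4–6 → each gets rank 6.

6, 1, 2, 6, 3, 6, 7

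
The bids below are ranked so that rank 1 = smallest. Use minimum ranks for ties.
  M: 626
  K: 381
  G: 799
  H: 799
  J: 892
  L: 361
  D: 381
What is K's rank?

Sorted (ascending): 361, 381, 381, 626, 799, 799, 892
The 2 values of 381 occupy positions 2–3 → each gets rank 2.
The 2 values of 799 occupy positions 5–6 → each gets rank 5.
K has value 381 → rank 2.

2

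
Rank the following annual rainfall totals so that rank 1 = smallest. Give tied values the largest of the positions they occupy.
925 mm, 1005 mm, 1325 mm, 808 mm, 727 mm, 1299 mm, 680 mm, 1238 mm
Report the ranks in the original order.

Sorted (ascending): 680, 727, 808, 925, 1005, 1238, 1299, 1325
No ties — each value takes its position as its rank.

4, 5, 8, 3, 2, 7, 1, 6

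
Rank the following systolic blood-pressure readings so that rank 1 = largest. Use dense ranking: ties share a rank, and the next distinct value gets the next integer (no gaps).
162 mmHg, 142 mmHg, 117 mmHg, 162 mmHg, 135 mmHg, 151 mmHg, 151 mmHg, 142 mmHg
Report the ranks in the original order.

1, 3, 5, 1, 4, 2, 2, 3

Sorted (descending): 162, 162, 151, 151, 142, 142, 135, 117
The 2 values of 162 share dense rank 1.
The 2 values of 151 share dense rank 2.
The 2 values of 142 share dense rank 3.
Remaining distinct values take the next consecutive integers.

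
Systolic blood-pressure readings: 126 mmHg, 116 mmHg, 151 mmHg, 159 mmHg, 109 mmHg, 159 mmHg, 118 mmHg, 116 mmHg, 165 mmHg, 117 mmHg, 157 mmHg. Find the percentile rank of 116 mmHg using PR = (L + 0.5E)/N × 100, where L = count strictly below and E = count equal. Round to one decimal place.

N = 11.
Strictly below 116: 1. Equal to 116: 2.
PR = (1 + 0.5·2)/11 × 100 = 18.2

18.2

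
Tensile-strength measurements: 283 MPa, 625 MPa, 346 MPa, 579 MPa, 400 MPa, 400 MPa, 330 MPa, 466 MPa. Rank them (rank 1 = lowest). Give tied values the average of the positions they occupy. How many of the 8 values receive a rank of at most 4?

3

Sorted (ascending): 283, 330, 346, 400, 400, 466, 579, 625
The 2 values of 400 occupy positions 4–5 → average rank (4+5)/2 = 4.5.
Ranks ≤ 4: {1, 2, 3} → 3 values.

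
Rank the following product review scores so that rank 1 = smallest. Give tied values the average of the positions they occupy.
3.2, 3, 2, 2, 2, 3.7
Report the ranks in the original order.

5, 4, 2, 2, 2, 6

Sorted (ascending): 2, 2, 2, 3, 3.2, 3.7
The 3 values of 2 occupy positions 1–3 → average rank 2.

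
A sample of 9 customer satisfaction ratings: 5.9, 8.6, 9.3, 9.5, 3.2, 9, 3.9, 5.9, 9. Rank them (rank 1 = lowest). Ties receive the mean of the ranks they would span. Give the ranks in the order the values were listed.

Sorted (ascending): 3.2, 3.9, 5.9, 5.9, 8.6, 9, 9, 9.3, 9.5
The 2 values of 5.9 occupy positions 3–4 → average rank (3+4)/2 = 3.5.
The 2 values of 9 occupy positions 6–7 → average rank (6+7)/2 = 6.5.

3.5, 5, 8, 9, 1, 6.5, 2, 3.5, 6.5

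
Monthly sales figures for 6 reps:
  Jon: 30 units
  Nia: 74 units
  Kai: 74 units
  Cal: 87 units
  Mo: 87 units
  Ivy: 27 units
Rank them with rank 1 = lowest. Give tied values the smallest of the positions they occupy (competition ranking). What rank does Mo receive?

5

Sorted (ascending): 27, 30, 74, 74, 87, 87
The 2 values of 74 occupy positions 3–4 → each gets rank 3.
The 2 values of 87 occupy positions 5–6 → each gets rank 5.
Mo has value 87 units → rank 5.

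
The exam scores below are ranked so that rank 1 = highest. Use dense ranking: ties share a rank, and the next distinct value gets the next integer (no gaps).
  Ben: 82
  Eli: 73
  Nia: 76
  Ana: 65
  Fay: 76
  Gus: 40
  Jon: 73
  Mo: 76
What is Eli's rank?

Sorted (descending): 82, 76, 76, 76, 73, 73, 65, 40
The 3 values of 76 share dense rank 2.
The 2 values of 73 share dense rank 3.
Remaining distinct values take the next consecutive integers.
Eli has value 73 → rank 3.

3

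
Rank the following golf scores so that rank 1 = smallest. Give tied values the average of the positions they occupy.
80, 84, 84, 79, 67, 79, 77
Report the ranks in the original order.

5, 6.5, 6.5, 3.5, 1, 3.5, 2

Sorted (ascending): 67, 77, 79, 79, 80, 84, 84
The 2 values of 79 occupy positions 3–4 → average rank (3+4)/2 = 3.5.
The 2 values of 84 occupy positions 6–7 → average rank (6+7)/2 = 6.5.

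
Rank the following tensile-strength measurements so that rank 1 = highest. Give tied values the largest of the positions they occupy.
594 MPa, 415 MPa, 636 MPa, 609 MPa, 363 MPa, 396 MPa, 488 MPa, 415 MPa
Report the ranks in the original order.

3, 6, 1, 2, 8, 7, 4, 6

Sorted (descending): 636, 609, 594, 488, 415, 415, 396, 363
The 2 values of 415 occupy positions 5–6 → each gets rank 6.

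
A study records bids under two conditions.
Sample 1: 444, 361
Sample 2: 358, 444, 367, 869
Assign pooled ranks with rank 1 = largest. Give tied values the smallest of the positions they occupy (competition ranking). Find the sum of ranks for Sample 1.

Sorted (descending): 869, 444, 444, 367, 361, 358
The 2 values of 444 occupy positions 2–3 → each gets rank 2.
Sample 1 values → pooled ranks: 444→2, 361→5
Rank sum = 2 + 5 = 7

7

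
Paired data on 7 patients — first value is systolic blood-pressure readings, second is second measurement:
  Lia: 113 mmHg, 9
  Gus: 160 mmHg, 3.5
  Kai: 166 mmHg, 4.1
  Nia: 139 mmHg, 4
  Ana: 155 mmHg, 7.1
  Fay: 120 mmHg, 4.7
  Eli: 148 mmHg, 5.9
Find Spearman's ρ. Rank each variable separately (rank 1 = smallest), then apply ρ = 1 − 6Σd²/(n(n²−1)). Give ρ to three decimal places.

Ranks of variable 1: 1, 6, 7, 3, 5, 2, 4
Ranks of variable 2: 7, 1, 3, 2, 6, 4, 5
d = r₁ − r₂: -6, 5, 4, 1, -1, -2, -1
d²: 36, 25, 16, 1, 1, 4, 1; Σd² = 84
ρ = 1 − 6·84/(7·48) = 1 − 504/336 = -0.500

-0.500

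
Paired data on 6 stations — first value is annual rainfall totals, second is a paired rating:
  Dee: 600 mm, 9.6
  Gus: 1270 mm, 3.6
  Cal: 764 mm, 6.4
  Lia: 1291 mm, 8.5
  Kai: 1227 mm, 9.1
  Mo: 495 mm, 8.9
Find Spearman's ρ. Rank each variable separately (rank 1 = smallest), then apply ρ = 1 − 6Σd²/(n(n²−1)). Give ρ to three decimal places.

-0.486

Ranks of variable 1: 2, 5, 3, 6, 4, 1
Ranks of variable 2: 6, 1, 2, 3, 5, 4
d = r₁ − r₂: -4, 4, 1, 3, -1, -3
d²: 16, 16, 1, 9, 1, 9; Σd² = 52
ρ = 1 − 6·52/(6·35) = 1 − 312/210 = -0.486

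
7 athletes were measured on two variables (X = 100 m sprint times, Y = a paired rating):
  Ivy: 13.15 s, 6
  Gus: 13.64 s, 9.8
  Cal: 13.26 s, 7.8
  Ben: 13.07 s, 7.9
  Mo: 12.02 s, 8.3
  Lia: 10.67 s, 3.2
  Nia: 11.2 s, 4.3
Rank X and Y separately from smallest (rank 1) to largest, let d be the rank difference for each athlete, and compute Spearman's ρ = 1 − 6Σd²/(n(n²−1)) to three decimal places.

Ranks of variable 1: 5, 7, 6, 4, 3, 1, 2
Ranks of variable 2: 3, 7, 4, 5, 6, 1, 2
d = r₁ − r₂: 2, 0, 2, -1, -3, 0, 0
d²: 4, 0, 4, 1, 9, 0, 0; Σd² = 18
ρ = 1 − 6·18/(7·48) = 1 − 108/336 = 0.679

0.679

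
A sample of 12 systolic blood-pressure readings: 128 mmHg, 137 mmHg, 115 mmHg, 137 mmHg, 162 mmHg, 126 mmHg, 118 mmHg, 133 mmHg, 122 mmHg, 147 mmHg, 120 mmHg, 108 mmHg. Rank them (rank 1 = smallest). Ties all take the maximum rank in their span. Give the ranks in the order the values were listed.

7, 10, 2, 10, 12, 6, 3, 8, 5, 11, 4, 1

Sorted (ascending): 108, 115, 118, 120, 122, 126, 128, 133, 137, 137, 147, 162
The 2 values of 137 occupy positions 9–10 → each gets rank 10.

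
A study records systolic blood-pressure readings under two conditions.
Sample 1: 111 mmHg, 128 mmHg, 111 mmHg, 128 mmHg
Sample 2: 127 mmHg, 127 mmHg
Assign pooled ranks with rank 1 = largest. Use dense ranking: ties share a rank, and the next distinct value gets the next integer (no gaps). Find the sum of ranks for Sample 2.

4

Sorted (descending): 128, 128, 127, 127, 111, 111
The 2 values of 128 share dense rank 1.
The 2 values of 127 share dense rank 2.
The 2 values of 111 share dense rank 3.
Sample 2 values → pooled ranks: 127→2, 127→2
Rank sum = 2 + 2 = 4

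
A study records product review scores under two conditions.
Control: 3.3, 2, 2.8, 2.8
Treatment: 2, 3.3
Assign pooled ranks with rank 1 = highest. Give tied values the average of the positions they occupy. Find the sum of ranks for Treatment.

7

Sorted (descending): 3.3, 3.3, 2.8, 2.8, 2, 2
The 2 values of 3.3 occupy positions 1–2 → average rank (1+2)/2 = 1.5.
The 2 values of 2.8 occupy positions 3–4 → average rank (3+4)/2 = 3.5.
The 2 values of 2 occupy positions 5–6 → average rank (5+6)/2 = 5.5.
Treatment values → pooled ranks: 2→5.5, 3.3→1.5
Rank sum = 5.5 + 1.5 = 7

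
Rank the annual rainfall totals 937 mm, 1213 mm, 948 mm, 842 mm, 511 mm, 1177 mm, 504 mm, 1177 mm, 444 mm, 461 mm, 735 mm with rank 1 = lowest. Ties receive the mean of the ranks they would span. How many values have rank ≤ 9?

8

Sorted (ascending): 444, 461, 504, 511, 735, 842, 937, 948, 1177, 1177, 1213
The 2 values of 1177 occupy positions 9–10 → average rank (9+10)/2 = 9.5.
Ranks ≤ 9: {1, 2, 3, 4, 5, 6, 7, 8} → 8 values.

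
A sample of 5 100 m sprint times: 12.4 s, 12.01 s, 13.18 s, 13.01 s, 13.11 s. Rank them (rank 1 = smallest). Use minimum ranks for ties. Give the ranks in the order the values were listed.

Sorted (ascending): 12.01, 12.4, 13.01, 13.11, 13.18
No ties — each value takes its position as its rank.

2, 1, 5, 3, 4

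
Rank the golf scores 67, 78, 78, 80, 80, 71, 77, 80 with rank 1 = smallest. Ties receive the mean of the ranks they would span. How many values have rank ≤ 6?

Sorted (ascending): 67, 71, 77, 78, 78, 80, 80, 80
The 2 values of 78 occupy positions 4–5 → average rank (4+5)/2 = 4.5.
The 3 values of 80 occupy positions 6–8 → average rank 7.
Ranks ≤ 6: {1, 2, 3, 4.5, 4.5} → 5 values.

5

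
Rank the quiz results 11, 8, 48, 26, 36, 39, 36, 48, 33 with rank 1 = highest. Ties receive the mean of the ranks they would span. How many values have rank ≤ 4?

3

Sorted (descending): 48, 48, 39, 36, 36, 33, 26, 11, 8
The 2 values of 48 occupy positions 1–2 → average rank (1+2)/2 = 1.5.
The 2 values of 36 occupy positions 4–5 → average rank (4+5)/2 = 4.5.
Ranks ≤ 4: {1.5, 1.5, 3} → 3 values.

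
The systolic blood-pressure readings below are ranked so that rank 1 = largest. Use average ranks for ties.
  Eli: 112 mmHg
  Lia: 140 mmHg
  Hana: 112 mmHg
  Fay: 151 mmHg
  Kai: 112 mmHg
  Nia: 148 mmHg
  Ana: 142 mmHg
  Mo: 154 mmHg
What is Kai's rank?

7

Sorted (descending): 154, 151, 148, 142, 140, 112, 112, 112
The 3 values of 112 occupy positions 6–8 → average rank 7.
Kai has value 112 mmHg → rank 7.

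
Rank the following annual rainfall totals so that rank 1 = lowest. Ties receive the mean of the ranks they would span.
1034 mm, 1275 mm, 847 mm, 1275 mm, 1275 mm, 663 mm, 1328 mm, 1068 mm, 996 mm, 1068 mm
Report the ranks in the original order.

Sorted (ascending): 663, 847, 996, 1034, 1068, 1068, 1275, 1275, 1275, 1328
The 2 values of 1068 occupy positions 5–6 → average rank (5+6)/2 = 5.5.
The 3 values of 1275 occupy positions 7–9 → average rank 8.

4, 8, 2, 8, 8, 1, 10, 5.5, 3, 5.5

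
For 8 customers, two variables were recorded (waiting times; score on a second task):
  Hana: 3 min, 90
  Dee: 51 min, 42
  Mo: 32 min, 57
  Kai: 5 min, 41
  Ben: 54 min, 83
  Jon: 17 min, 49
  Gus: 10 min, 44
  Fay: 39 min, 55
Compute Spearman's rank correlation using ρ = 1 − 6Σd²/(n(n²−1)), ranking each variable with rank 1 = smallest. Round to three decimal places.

0.071

Ranks of variable 1: 1, 7, 5, 2, 8, 4, 3, 6
Ranks of variable 2: 8, 2, 6, 1, 7, 4, 3, 5
d = r₁ − r₂: -7, 5, -1, 1, 1, 0, 0, 1
d²: 49, 25, 1, 1, 1, 0, 0, 1; Σd² = 78
ρ = 1 − 6·78/(8·63) = 1 − 468/504 = 0.071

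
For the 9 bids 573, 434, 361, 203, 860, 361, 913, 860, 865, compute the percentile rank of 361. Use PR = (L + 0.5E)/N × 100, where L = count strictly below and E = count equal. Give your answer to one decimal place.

22.2

N = 9.
Strictly below 361: 1. Equal to 361: 2.
PR = (1 + 0.5·2)/9 × 100 = 22.2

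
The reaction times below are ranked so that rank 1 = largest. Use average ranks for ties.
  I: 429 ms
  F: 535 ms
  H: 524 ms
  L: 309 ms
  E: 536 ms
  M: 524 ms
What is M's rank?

3.5

Sorted (descending): 536, 535, 524, 524, 429, 309
The 2 values of 524 occupy positions 3–4 → average rank (3+4)/2 = 3.5.
M has value 524 ms → rank 3.5.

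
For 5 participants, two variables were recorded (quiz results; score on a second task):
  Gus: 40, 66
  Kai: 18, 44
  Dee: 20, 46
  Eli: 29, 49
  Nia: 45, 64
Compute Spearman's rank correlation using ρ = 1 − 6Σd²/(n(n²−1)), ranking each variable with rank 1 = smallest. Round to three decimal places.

Ranks of variable 1: 4, 1, 2, 3, 5
Ranks of variable 2: 5, 1, 2, 3, 4
d = r₁ − r₂: -1, 0, 0, 0, 1
d²: 1, 0, 0, 0, 1; Σd² = 2
ρ = 1 − 6·2/(5·24) = 1 − 12/120 = 0.900

0.900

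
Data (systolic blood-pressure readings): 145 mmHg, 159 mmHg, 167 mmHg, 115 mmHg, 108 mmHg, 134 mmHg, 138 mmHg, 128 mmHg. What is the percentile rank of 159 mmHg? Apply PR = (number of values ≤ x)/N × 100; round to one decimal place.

N = 8.
Strictly below 159: 6. Equal to 159: 1.
PR = 7/8 × 100 = 87.5

87.5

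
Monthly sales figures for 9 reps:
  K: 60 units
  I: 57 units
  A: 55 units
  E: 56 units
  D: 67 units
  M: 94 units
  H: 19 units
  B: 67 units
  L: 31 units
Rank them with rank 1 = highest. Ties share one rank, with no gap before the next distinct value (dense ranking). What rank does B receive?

2

Sorted (descending): 94, 67, 67, 60, 57, 56, 55, 31, 19
The 2 values of 67 share dense rank 2.
Remaining distinct values take the next consecutive integers.
B has value 67 units → rank 2.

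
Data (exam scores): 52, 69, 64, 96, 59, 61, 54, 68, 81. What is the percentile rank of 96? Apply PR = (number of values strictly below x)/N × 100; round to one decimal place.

N = 9.
Strictly below 96: 8. Equal to 96: 1.
PR = 8/9 × 100 = 88.9

88.9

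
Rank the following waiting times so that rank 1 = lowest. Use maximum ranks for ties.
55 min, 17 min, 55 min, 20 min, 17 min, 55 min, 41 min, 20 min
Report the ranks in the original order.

8, 2, 8, 4, 2, 8, 5, 4

Sorted (ascending): 17, 17, 20, 20, 41, 55, 55, 55
The 2 values of 17 occupy positions 1–2 → each gets rank 2.
The 2 values of 20 occupy positions 3–4 → each gets rank 4.
The 3 values of 55 occupy positions 6–8 → each gets rank 8.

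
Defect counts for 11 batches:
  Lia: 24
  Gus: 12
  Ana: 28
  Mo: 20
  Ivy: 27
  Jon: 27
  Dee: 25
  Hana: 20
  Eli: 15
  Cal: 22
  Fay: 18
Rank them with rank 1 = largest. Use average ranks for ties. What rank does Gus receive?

Sorted (descending): 28, 27, 27, 25, 24, 22, 20, 20, 18, 15, 12
The 2 values of 27 occupy positions 2–3 → average rank (2+3)/2 = 2.5.
The 2 values of 20 occupy positions 7–8 → average rank (7+8)/2 = 7.5.
Gus has value 12 → rank 11.

11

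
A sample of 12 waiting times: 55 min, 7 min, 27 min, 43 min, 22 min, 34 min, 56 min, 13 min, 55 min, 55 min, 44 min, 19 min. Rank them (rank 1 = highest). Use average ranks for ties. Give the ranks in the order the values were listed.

3, 12, 8, 6, 9, 7, 1, 11, 3, 3, 5, 10

Sorted (descending): 56, 55, 55, 55, 44, 43, 34, 27, 22, 19, 13, 7
The 3 values of 55 occupy positions 2–4 → average rank 3.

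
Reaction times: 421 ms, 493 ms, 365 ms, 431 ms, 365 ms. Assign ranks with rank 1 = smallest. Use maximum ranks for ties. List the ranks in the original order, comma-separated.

Sorted (ascending): 365, 365, 421, 431, 493
The 2 values of 365 occupy positions 1–2 → each gets rank 2.

3, 5, 2, 4, 2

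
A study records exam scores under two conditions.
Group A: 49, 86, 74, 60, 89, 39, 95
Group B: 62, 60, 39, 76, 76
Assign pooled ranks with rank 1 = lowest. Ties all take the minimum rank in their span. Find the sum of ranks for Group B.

Sorted (ascending): 39, 39, 49, 60, 60, 62, 74, 76, 76, 86, 89, 95
The 2 values of 39 occupy positions 1–2 → each gets rank 1.
The 2 values of 60 occupy positions 4–5 → each gets rank 4.
The 2 values of 76 occupy positions 8–9 → each gets rank 8.
Group B values → pooled ranks: 62→6, 60→4, 39→1, 76→8, 76→8
Rank sum = 6 + 4 + 1 + 8 + 8 = 27

27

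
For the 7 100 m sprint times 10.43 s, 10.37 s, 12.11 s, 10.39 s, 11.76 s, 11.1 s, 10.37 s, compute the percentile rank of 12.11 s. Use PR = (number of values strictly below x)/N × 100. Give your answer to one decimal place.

N = 7.
Strictly below 12.11: 6. Equal to 12.11: 1.
PR = 6/7 × 100 = 85.7

85.7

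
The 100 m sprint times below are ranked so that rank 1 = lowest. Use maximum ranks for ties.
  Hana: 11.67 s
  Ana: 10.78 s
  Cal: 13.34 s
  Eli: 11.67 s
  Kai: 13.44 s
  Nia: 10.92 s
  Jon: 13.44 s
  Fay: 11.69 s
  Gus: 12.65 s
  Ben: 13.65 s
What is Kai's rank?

Sorted (ascending): 10.78, 10.92, 11.67, 11.67, 11.69, 12.65, 13.34, 13.44, 13.44, 13.65
The 2 values of 11.67 occupy positions 3–4 → each gets rank 4.
The 2 values of 13.44 occupy positions 8–9 → each gets rank 9.
Kai has value 13.44 s → rank 9.

9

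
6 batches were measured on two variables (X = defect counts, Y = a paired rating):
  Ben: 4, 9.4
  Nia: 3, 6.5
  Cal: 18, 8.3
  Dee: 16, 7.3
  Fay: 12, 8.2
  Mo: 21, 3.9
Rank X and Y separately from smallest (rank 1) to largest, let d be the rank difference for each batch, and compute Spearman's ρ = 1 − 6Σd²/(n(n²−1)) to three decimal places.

Ranks of variable 1: 2, 1, 5, 4, 3, 6
Ranks of variable 2: 6, 2, 5, 3, 4, 1
d = r₁ − r₂: -4, -1, 0, 1, -1, 5
d²: 16, 1, 0, 1, 1, 25; Σd² = 44
ρ = 1 − 6·44/(6·35) = 1 − 264/210 = -0.257

-0.257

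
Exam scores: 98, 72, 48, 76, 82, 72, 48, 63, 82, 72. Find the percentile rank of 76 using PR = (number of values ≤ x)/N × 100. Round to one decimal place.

N = 10.
Strictly below 76: 6. Equal to 76: 1.
PR = 7/10 × 100 = 70.0

70.0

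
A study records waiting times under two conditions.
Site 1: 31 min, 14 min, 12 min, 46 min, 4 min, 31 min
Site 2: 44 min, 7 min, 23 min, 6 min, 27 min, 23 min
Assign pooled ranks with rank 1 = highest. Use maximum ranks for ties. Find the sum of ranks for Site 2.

42

Sorted (descending): 46, 44, 31, 31, 27, 23, 23, 14, 12, 7, 6, 4
The 2 values of 31 occupy positions 3–4 → each gets rank 4.
The 2 values of 23 occupy positions 6–7 → each gets rank 7.
Site 2 values → pooled ranks: 44→2, 7→10, 23→7, 6→11, 27→5, 23→7
Rank sum = 2 + 10 + 7 + 11 + 5 + 7 = 42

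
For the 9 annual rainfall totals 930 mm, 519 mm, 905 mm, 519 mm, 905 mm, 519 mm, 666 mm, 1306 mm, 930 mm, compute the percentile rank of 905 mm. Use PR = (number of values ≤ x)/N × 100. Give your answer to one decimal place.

66.7

N = 9.
Strictly below 905: 4. Equal to 905: 2.
PR = 6/9 × 100 = 66.7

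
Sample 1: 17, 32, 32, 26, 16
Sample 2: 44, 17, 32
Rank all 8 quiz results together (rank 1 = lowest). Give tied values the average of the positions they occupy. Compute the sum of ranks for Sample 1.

Sorted (ascending): 16, 17, 17, 26, 32, 32, 32, 44
The 2 values of 17 occupy positions 2–3 → average rank (2+3)/2 = 2.5.
The 3 values of 32 occupy positions 5–7 → average rank 6.
Sample 1 values → pooled ranks: 17→2.5, 32→6, 32→6, 26→4, 16→1
Rank sum = 2.5 + 6 + 6 + 4 + 1 = 19.5

19.5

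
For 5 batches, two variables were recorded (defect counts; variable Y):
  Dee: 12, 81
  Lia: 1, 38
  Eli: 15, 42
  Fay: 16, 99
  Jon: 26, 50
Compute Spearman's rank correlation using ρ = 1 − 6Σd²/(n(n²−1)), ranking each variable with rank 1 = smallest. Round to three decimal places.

Ranks of variable 1: 2, 1, 3, 4, 5
Ranks of variable 2: 4, 1, 2, 5, 3
d = r₁ − r₂: -2, 0, 1, -1, 2
d²: 4, 0, 1, 1, 4; Σd² = 10
ρ = 1 − 6·10/(5·24) = 1 − 60/120 = 0.500

0.500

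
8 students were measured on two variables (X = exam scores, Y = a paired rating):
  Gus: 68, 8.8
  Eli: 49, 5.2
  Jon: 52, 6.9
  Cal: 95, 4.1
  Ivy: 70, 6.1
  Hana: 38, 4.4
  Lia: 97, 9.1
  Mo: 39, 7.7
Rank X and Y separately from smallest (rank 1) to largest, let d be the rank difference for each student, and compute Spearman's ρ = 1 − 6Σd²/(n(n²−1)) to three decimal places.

0.262

Ranks of variable 1: 5, 3, 4, 7, 6, 1, 8, 2
Ranks of variable 2: 7, 3, 5, 1, 4, 2, 8, 6
d = r₁ − r₂: -2, 0, -1, 6, 2, -1, 0, -4
d²: 4, 0, 1, 36, 4, 1, 0, 16; Σd² = 62
ρ = 1 − 6·62/(8·63) = 1 − 372/504 = 0.262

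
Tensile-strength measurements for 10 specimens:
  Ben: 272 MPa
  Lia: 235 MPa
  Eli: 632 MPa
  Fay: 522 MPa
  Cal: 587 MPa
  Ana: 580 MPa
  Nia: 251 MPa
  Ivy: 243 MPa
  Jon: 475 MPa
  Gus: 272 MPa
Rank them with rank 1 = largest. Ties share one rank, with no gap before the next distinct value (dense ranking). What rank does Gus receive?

6

Sorted (descending): 632, 587, 580, 522, 475, 272, 272, 251, 243, 235
The 2 values of 272 share dense rank 6.
Remaining distinct values take the next consecutive integers.
Gus has value 272 MPa → rank 6.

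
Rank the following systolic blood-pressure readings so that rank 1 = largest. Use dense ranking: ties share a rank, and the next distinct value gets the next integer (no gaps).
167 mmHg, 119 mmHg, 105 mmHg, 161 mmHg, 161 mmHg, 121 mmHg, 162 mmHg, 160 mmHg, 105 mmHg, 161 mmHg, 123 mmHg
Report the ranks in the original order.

Sorted (descending): 167, 162, 161, 161, 161, 160, 123, 121, 119, 105, 105
The 3 values of 161 share dense rank 3.
The 2 values of 105 share dense rank 8.
Remaining distinct values take the next consecutive integers.

1, 7, 8, 3, 3, 6, 2, 4, 8, 3, 5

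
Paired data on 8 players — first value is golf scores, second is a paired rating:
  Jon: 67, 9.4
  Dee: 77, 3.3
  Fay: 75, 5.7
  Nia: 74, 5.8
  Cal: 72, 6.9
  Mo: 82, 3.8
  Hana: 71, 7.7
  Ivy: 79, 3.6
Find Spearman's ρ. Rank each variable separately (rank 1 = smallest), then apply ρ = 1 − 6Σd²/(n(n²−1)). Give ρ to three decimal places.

-0.905

Ranks of variable 1: 1, 6, 5, 4, 3, 8, 2, 7
Ranks of variable 2: 8, 1, 4, 5, 6, 3, 7, 2
d = r₁ − r₂: -7, 5, 1, -1, -3, 5, -5, 5
d²: 49, 25, 1, 1, 9, 25, 25, 25; Σd² = 160
ρ = 1 − 6·160/(8·63) = 1 − 960/504 = -0.905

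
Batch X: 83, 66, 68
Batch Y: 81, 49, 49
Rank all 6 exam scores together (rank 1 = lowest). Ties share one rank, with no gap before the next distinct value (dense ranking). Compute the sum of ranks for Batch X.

Sorted (ascending): 49, 49, 66, 68, 81, 83
The 2 values of 49 share dense rank 1.
Remaining distinct values take the next consecutive integers.
Batch X values → pooled ranks: 83→5, 66→2, 68→3
Rank sum = 5 + 2 + 3 = 10

10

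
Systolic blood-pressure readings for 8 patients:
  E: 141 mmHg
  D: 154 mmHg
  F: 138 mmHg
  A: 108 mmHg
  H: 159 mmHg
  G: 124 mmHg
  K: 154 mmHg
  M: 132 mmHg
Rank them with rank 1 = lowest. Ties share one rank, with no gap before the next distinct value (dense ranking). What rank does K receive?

Sorted (ascending): 108, 124, 132, 138, 141, 154, 154, 159
The 2 values of 154 share dense rank 6.
Remaining distinct values take the next consecutive integers.
K has value 154 mmHg → rank 6.

6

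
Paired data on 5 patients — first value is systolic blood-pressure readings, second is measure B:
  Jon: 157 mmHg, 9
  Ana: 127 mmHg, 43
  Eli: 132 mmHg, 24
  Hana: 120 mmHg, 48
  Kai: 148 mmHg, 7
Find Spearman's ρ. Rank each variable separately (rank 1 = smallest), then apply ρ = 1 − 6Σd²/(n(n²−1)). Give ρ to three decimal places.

-0.900

Ranks of variable 1: 5, 2, 3, 1, 4
Ranks of variable 2: 2, 4, 3, 5, 1
d = r₁ − r₂: 3, -2, 0, -4, 3
d²: 9, 4, 0, 16, 9; Σd² = 38
ρ = 1 − 6·38/(5·24) = 1 − 228/120 = -0.900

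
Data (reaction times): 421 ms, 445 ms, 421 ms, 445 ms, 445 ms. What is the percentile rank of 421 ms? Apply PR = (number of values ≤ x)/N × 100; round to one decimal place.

40.0

N = 5.
Strictly below 421: 0. Equal to 421: 2.
PR = 2/5 × 100 = 40.0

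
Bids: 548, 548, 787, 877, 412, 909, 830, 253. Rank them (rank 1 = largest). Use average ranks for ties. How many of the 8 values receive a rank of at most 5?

4

Sorted (descending): 909, 877, 830, 787, 548, 548, 412, 253
The 2 values of 548 occupy positions 5–6 → average rank (5+6)/2 = 5.5.
Ranks ≤ 5: {1, 2, 3, 4} → 4 values.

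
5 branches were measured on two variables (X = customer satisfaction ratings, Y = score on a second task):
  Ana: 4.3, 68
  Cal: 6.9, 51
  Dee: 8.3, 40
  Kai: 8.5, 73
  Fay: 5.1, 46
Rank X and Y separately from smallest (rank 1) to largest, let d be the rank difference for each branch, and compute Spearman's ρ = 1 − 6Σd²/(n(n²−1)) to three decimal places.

0.100

Ranks of variable 1: 1, 3, 4, 5, 2
Ranks of variable 2: 4, 3, 1, 5, 2
d = r₁ − r₂: -3, 0, 3, 0, 0
d²: 9, 0, 9, 0, 0; Σd² = 18
ρ = 1 − 6·18/(5·24) = 1 − 108/120 = 0.100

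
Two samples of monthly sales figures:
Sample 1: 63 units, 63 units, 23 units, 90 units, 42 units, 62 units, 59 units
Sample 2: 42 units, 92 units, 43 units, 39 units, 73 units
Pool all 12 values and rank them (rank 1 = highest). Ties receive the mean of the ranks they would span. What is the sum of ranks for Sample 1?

Sorted (descending): 92, 90, 73, 63, 63, 62, 59, 43, 42, 42, 39, 23
The 2 values of 63 occupy positions 4–5 → average rank (4+5)/2 = 4.5.
The 2 values of 42 occupy positions 9–10 → average rank (9+10)/2 = 9.5.
Sample 1 values → pooled ranks: 63→4.5, 63→4.5, 23→12, 90→2, 42→9.5, 62→6, 59→7
Rank sum = 4.5 + 4.5 + 12 + 2 + 9.5 + 6 + 7 = 45.5

45.5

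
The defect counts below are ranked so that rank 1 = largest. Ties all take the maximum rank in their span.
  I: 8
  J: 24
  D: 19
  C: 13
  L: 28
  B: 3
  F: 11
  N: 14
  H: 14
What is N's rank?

Sorted (descending): 28, 24, 19, 14, 14, 13, 11, 8, 3
The 2 values of 14 occupy positions 4–5 → each gets rank 5.
N has value 14 → rank 5.

5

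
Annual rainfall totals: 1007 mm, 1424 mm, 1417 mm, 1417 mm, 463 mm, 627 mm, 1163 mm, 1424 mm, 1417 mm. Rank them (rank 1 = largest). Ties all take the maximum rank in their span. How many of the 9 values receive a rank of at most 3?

2

Sorted (descending): 1424, 1424, 1417, 1417, 1417, 1163, 1007, 627, 463
The 2 values of 1424 occupy positions 1–2 → each gets rank 2.
The 3 values of 1417 occupy positions 3–5 → each gets rank 5.
Ranks ≤ 3: {2, 2} → 2 values.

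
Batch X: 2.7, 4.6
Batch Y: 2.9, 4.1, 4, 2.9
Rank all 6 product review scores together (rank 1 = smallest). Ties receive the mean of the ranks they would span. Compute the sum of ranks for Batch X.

Sorted (ascending): 2.7, 2.9, 2.9, 4, 4.1, 4.6
The 2 values of 2.9 occupy positions 2–3 → average rank (2+3)/2 = 2.5.
Batch X values → pooled ranks: 2.7→1, 4.6→6
Rank sum = 1 + 6 = 7

7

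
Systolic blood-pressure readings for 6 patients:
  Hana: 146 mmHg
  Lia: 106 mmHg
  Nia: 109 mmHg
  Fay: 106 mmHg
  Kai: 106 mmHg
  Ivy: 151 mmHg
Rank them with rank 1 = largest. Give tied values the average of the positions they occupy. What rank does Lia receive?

Sorted (descending): 151, 146, 109, 106, 106, 106
The 3 values of 106 occupy positions 4–6 → average rank 5.
Lia has value 106 mmHg → rank 5.

5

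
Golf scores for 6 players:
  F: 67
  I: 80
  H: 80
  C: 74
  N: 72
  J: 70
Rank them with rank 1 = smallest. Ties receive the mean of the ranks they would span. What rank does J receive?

Sorted (ascending): 67, 70, 72, 74, 80, 80
The 2 values of 80 occupy positions 5–6 → average rank (5+6)/2 = 5.5.
J has value 70 → rank 2.

2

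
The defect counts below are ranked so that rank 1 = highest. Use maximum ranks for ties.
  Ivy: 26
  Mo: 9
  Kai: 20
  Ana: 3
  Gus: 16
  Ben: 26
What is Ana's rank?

6

Sorted (descending): 26, 26, 20, 16, 9, 3
The 2 values of 26 occupy positions 1–2 → each gets rank 2.
Ana has value 3 → rank 6.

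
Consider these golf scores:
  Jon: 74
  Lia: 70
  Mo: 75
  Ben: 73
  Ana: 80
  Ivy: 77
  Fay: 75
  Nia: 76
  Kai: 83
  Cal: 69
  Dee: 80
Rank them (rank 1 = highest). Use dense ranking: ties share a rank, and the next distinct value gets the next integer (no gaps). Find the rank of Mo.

5

Sorted (descending): 83, 80, 80, 77, 76, 75, 75, 74, 73, 70, 69
The 2 values of 80 share dense rank 2.
The 2 values of 75 share dense rank 5.
Remaining distinct values take the next consecutive integers.
Mo has value 75 → rank 5.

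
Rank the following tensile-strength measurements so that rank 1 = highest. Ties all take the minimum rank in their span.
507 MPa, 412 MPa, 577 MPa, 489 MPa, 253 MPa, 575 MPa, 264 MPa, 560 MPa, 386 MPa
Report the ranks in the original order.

Sorted (descending): 577, 575, 560, 507, 489, 412, 386, 264, 253
No ties — each value takes its position as its rank.

4, 6, 1, 5, 9, 2, 8, 3, 7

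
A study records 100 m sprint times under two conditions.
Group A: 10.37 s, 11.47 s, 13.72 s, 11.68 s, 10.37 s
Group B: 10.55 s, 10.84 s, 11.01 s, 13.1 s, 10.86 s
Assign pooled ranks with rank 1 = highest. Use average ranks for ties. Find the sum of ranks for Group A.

27

Sorted (descending): 13.72, 13.1, 11.68, 11.47, 11.01, 10.86, 10.84, 10.55, 10.37, 10.37
The 2 values of 10.37 occupy positions 9–10 → average rank (9+10)/2 = 9.5.
Group A values → pooled ranks: 10.37→9.5, 11.47→4, 13.72→1, 11.68→3, 10.37→9.5
Rank sum = 9.5 + 4 + 1 + 3 + 9.5 = 27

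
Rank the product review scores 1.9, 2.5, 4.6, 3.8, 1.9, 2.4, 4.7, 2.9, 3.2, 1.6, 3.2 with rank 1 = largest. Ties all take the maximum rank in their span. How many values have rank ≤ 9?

8

Sorted (descending): 4.7, 4.6, 3.8, 3.2, 3.2, 2.9, 2.5, 2.4, 1.9, 1.9, 1.6
The 2 values of 3.2 occupy positions 4–5 → each gets rank 5.
The 2 values of 1.9 occupy positions 9–10 → each gets rank 10.
Ranks ≤ 9: {1, 2, 3, 5, 5, 6, 7, 8} → 8 values.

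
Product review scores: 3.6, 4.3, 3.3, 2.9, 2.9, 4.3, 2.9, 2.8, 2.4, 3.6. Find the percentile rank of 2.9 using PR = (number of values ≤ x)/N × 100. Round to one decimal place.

50.0

N = 10.
Strictly below 2.9: 2. Equal to 2.9: 3.
PR = 5/10 × 100 = 50.0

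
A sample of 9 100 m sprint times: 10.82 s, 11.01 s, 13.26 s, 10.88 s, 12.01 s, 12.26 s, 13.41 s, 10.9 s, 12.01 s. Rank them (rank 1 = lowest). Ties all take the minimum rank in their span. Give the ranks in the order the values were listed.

1, 4, 8, 2, 5, 7, 9, 3, 5

Sorted (ascending): 10.82, 10.88, 10.9, 11.01, 12.01, 12.01, 12.26, 13.26, 13.41
The 2 values of 12.01 occupy positions 5–6 → each gets rank 5.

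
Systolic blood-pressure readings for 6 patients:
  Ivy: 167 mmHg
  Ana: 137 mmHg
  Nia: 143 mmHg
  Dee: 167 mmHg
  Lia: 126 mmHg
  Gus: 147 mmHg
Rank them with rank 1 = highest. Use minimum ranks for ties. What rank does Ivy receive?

1

Sorted (descending): 167, 167, 147, 143, 137, 126
The 2 values of 167 occupy positions 1–2 → each gets rank 1.
Ivy has value 167 mmHg → rank 1.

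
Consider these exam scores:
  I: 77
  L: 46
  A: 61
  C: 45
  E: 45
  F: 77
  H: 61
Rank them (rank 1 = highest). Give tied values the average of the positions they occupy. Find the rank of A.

Sorted (descending): 77, 77, 61, 61, 46, 45, 45
The 2 values of 77 occupy positions 1–2 → average rank (1+2)/2 = 1.5.
The 2 values of 61 occupy positions 3–4 → average rank (3+4)/2 = 3.5.
The 2 values of 45 occupy positions 6–7 → average rank (6+7)/2 = 6.5.
A has value 61 → rank 3.5.

3.5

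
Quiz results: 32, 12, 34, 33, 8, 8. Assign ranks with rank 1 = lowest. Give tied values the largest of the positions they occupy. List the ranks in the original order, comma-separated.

Sorted (ascending): 8, 8, 12, 32, 33, 34
The 2 values of 8 occupy positions 1–2 → each gets rank 2.

4, 3, 6, 5, 2, 2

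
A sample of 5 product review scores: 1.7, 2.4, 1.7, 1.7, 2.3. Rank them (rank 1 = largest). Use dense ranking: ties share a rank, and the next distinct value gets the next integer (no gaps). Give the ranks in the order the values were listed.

Sorted (descending): 2.4, 2.3, 1.7, 1.7, 1.7
The 3 values of 1.7 share dense rank 3.
Remaining distinct values take the next consecutive integers.

3, 1, 3, 3, 2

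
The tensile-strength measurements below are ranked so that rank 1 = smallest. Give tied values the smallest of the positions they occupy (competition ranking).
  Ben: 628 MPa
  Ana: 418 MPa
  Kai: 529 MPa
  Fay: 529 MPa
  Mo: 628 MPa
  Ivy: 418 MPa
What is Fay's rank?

Sorted (ascending): 418, 418, 529, 529, 628, 628
The 2 values of 418 occupy positions 1–2 → each gets rank 1.
The 2 values of 529 occupy positions 3–4 → each gets rank 3.
The 2 values of 628 occupy positions 5–6 → each gets rank 5.
Fay has value 529 MPa → rank 3.

3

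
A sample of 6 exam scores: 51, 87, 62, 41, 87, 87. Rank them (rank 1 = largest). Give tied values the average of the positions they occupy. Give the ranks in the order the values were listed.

Sorted (descending): 87, 87, 87, 62, 51, 41
The 3 values of 87 occupy positions 1–3 → average rank 2.

5, 2, 4, 6, 2, 2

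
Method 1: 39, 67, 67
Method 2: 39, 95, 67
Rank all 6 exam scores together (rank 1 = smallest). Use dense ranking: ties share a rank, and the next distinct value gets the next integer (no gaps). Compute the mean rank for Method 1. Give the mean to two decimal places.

1.67

Sorted (ascending): 39, 39, 67, 67, 67, 95
The 2 values of 39 share dense rank 1.
The 3 values of 67 share dense rank 2.
Remaining distinct values take the next consecutive integers.
Method 1 values → pooled ranks: 39→1, 67→2, 67→2
Mean rank = (1 + 2 + 2) / 3 = 1.67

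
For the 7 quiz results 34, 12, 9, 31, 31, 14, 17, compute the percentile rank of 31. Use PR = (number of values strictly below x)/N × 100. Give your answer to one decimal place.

N = 7.
Strictly below 31: 4. Equal to 31: 2.
PR = 4/7 × 100 = 57.1

57.1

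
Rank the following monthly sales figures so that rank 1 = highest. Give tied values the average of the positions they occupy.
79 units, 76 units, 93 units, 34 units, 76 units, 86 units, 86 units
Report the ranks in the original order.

Sorted (descending): 93, 86, 86, 79, 76, 76, 34
The 2 values of 86 occupy positions 2–3 → average rank (2+3)/2 = 2.5.
The 2 values of 76 occupy positions 5–6 → average rank (5+6)/2 = 5.5.

4, 5.5, 1, 7, 5.5, 2.5, 2.5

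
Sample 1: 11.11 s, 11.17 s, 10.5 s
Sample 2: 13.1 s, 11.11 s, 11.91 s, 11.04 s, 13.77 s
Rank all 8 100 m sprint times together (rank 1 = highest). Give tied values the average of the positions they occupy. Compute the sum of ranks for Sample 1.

17.5

Sorted (descending): 13.77, 13.1, 11.91, 11.17, 11.11, 11.11, 11.04, 10.5
The 2 values of 11.11 occupy positions 5–6 → average rank (5+6)/2 = 5.5.
Sample 1 values → pooled ranks: 11.11→5.5, 11.17→4, 10.5→8
Rank sum = 5.5 + 4 + 8 = 17.5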